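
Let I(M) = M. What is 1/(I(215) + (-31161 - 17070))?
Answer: -1/48016 ≈ -2.0826e-5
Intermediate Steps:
1/(I(215) + (-31161 - 17070)) = 1/(215 + (-31161 - 17070)) = 1/(215 - 48231) = 1/(-48016) = -1/48016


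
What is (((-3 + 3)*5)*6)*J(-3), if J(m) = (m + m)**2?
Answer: 0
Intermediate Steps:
J(m) = 4*m**2 (J(m) = (2*m)**2 = 4*m**2)
(((-3 + 3)*5)*6)*J(-3) = (((-3 + 3)*5)*6)*(4*(-3)**2) = ((0*5)*6)*(4*9) = (0*6)*36 = 0*36 = 0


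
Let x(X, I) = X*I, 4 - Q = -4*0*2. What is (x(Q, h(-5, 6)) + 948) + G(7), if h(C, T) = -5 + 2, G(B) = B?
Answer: 943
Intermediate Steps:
h(C, T) = -3
Q = 4 (Q = 4 - (-4*0)*2 = 4 - 0*2 = 4 - 1*0 = 4 + 0 = 4)
x(X, I) = I*X
(x(Q, h(-5, 6)) + 948) + G(7) = (-3*4 + 948) + 7 = (-12 + 948) + 7 = 936 + 7 = 943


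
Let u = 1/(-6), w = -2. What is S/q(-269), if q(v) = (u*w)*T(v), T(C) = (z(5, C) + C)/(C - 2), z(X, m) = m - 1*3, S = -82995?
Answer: -67474935/541 ≈ -1.2472e+5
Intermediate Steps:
z(X, m) = -3 + m (z(X, m) = m - 3 = -3 + m)
u = -⅙ ≈ -0.16667
T(C) = (-3 + 2*C)/(-2 + C) (T(C) = ((-3 + C) + C)/(C - 2) = (-3 + 2*C)/(-2 + C))
q(v) = (-3 + 2*v)/(3*(-2 + v)) (q(v) = (-⅙*(-2))*((-3 + 2*v)/(-2 + v)) = ((-3 + 2*v)/(-2 + v))/3 = (-3 + 2*v)/(3*(-2 + v)))
S/q(-269) = -82995*3*(-2 - 269)/(-3 + 2*(-269)) = -82995*(-813/(-3 - 538)) = -82995/((⅓)*(-1/271)*(-541)) = -82995/541/813 = -82995*813/541 = -67474935/541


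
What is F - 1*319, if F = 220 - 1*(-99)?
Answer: 0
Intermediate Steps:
F = 319 (F = 220 + 99 = 319)
F - 1*319 = 319 - 1*319 = 319 - 319 = 0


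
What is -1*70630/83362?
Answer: -35315/41681 ≈ -0.84727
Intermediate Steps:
-1*70630/83362 = -70630*1/83362 = -35315/41681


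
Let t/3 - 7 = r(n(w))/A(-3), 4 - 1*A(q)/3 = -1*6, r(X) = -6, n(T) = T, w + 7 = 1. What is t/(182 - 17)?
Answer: 34/275 ≈ 0.12364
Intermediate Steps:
w = -6 (w = -7 + 1 = -6)
A(q) = 30 (A(q) = 12 - (-3)*6 = 12 - 3*(-6) = 12 + 18 = 30)
t = 102/5 (t = 21 + 3*(-6/30) = 21 + 3*(-6*1/30) = 21 + 3*(-⅕) = 21 - ⅗ = 102/5 ≈ 20.400)
t/(182 - 17) = (102/5)/(182 - 17) = (102/5)/165 = (1/165)*(102/5) = 34/275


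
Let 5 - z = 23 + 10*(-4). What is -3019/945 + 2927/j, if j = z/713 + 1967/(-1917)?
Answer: -3784754124958/1285480665 ≈ -2944.2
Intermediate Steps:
z = 22 (z = 5 - (23 + 10*(-4)) = 5 - (23 - 40) = 5 - 1*(-17) = 5 + 17 = 22)
j = -1360297/1366821 (j = 22/713 + 1967/(-1917) = 22*(1/713) + 1967*(-1/1917) = 22/713 - 1967/1917 = -1360297/1366821 ≈ -0.99523)
-3019/945 + 2927/j = -3019/945 + 2927/(-1360297/1366821) = -3019*1/945 + 2927*(-1366821/1360297) = -3019/945 - 4000685067/1360297 = -3784754124958/1285480665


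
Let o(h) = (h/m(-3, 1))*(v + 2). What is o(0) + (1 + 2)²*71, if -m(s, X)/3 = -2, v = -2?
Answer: 639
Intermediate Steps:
m(s, X) = 6 (m(s, X) = -3*(-2) = 6)
o(h) = 0 (o(h) = (h/6)*(-2 + 2) = (h*(⅙))*0 = (h/6)*0 = 0)
o(0) + (1 + 2)²*71 = 0 + (1 + 2)²*71 = 0 + 3²*71 = 0 + 9*71 = 0 + 639 = 639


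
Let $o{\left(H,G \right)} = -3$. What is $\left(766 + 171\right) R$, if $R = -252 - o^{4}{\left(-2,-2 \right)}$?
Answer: $-312021$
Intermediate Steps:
$R = -333$ ($R = -252 - \left(-3\right)^{4} = -252 - 81 = -333$)
$\left(766 + 171\right) R = \left(766 + 171\right) \left(-333\right) = 937 \left(-333\right) = -312021$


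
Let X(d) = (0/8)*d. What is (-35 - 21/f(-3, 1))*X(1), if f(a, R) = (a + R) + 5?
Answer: 0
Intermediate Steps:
f(a, R) = 5 + R + a (f(a, R) = (R + a) + 5 = 5 + R + a)
X(d) = 0 (X(d) = (0*(⅛))*d = 0*d = 0)
(-35 - 21/f(-3, 1))*X(1) = (-35 - 21/(5 + 1 - 3))*0 = (-35 - 21/3)*0 = (-35 - 21*⅓)*0 = (-35 - 7)*0 = -42*0 = 0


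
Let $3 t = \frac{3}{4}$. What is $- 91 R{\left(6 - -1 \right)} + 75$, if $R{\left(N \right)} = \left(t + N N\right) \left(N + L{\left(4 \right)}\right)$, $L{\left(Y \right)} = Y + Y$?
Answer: $- \frac{268605}{4} \approx -67151.0$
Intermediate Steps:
$t = \frac{1}{4}$ ($t = \frac{3 \cdot \frac{1}{4}}{3} = \frac{1}{3} \cdot \frac{3}{4} = \frac{1}{4} \approx 0.25$)
$L{\left(Y \right)} = 2 Y$
$R{\left(N \right)} = \left(8 + N\right) \left(\frac{1}{4} + N^{2}\right)$ ($R{\left(N \right)} = \left(\frac{1}{4} + N N\right) \left(N + 2 \cdot 4\right) = \left(\frac{1}{4} + N^{2}\right) \left(N + 8\right) = \left(\frac{1}{4} + N^{2}\right) \left(8 + N\right) = \left(8 + N\right) \left(\frac{1}{4} + N^{2}\right)$)
$- 91 R{\left(6 - -1 \right)} + 75 = - 91 \left(2 + \left(6 - -1\right)^{3} + 8 \left(6 - -1\right)^{2} + \frac{6 - -1}{4}\right) + 75 = - 91 \left(2 + \left(6 + 1\right)^{3} + 8 \left(6 + 1\right)^{2} + \frac{6 + 1}{4}\right) + 75 = - 91 \left(2 + 7^{3} + 8 \cdot 7^{2} + \frac{1}{4} \cdot 7\right) + 75 = - 91 \left(2 + 343 + 8 \cdot 49 + \frac{7}{4}\right) + 75 = - 91 \left(2 + 343 + 392 + \frac{7}{4}\right) + 75 = \left(-91\right) \frac{2955}{4} + 75 = - \frac{268905}{4} + 75 = - \frac{268605}{4}$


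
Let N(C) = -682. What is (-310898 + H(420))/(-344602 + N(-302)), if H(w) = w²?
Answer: 67249/172642 ≈ 0.38953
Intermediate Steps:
(-310898 + H(420))/(-344602 + N(-302)) = (-310898 + 420²)/(-344602 - 682) = (-310898 + 176400)/(-345284) = -134498*(-1/345284) = 67249/172642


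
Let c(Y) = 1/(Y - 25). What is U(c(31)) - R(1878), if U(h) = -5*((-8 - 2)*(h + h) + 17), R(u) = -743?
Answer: 2024/3 ≈ 674.67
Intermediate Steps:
c(Y) = 1/(-25 + Y)
U(h) = -85 + 100*h (U(h) = -5*(-20*h + 17) = -5*(17 - 20*h) = -85 + 100*h)
U(c(31)) - R(1878) = (-85 + 100/(-25 + 31)) - 1*(-743) = (-85 + 100/6) + 743 = (-85 + 100*(⅙)) + 743 = (-85 + 50/3) + 743 = -205/3 + 743 = 2024/3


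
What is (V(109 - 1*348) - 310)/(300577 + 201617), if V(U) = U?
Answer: -183/167398 ≈ -0.0010932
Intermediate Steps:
(V(109 - 1*348) - 310)/(300577 + 201617) = ((109 - 1*348) - 310)/(300577 + 201617) = ((109 - 348) - 310)/502194 = (-239 - 310)*(1/502194) = -549*1/502194 = -183/167398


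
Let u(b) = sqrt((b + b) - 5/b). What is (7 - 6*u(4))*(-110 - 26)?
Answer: -952 + 1224*sqrt(3) ≈ 1168.0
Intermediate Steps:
u(b) = sqrt(-5/b + 2*b) (u(b) = sqrt(2*b - 5/b) = sqrt(-5/b + 2*b))
(7 - 6*u(4))*(-110 - 26) = (7 - 6*sqrt(-5/4 + 2*4))*(-110 - 26) = (7 - 6*sqrt(-5*1/4 + 8))*(-136) = (7 - 6*sqrt(-5/4 + 8))*(-136) = (7 - 9*sqrt(3))*(-136) = -952 + 1224*sqrt(3)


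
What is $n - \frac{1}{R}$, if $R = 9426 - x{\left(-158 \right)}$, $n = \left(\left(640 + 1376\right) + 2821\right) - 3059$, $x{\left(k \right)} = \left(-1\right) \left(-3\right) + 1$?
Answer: $\frac{16752315}{9422} \approx 1778.0$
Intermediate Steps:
$x{\left(k \right)} = 4$ ($x{\left(k \right)} = 3 + 1 = 4$)
$n = 1778$ ($n = \left(2016 + 2821\right) - 3059 = 4837 - 3059 = 1778$)
$R = 9422$ ($R = 9426 - 4 = 9422$)
$n - \frac{1}{R} = 1778 - \frac{1}{9422} = \frac{16752315}{9422}$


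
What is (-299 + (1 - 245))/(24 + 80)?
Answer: -543/104 ≈ -5.2212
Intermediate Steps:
(-299 + (1 - 245))/(24 + 80) = (-299 - 244)/104 = -543*1/104 = -543/104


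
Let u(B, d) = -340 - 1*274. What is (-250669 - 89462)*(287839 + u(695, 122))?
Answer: -97694126475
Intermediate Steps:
u(B, d) = -614 (u(B, d) = -340 - 274 = -614)
(-250669 - 89462)*(287839 + u(695, 122)) = (-250669 - 89462)*(287839 - 614) = -340131*287225 = -97694126475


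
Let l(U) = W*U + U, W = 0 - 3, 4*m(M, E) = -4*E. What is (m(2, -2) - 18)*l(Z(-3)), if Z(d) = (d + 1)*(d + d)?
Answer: 384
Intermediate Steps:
m(M, E) = -E (m(M, E) = (-4*E)/4 = -E)
W = -3
Z(d) = 2*d*(1 + d) (Z(d) = (1 + d)*(2*d) = 2*d*(1 + d))
l(U) = -2*U (l(U) = -3*U + U = -2*U)
(m(2, -2) - 18)*l(Z(-3)) = (-1*(-2) - 18)*(-4*(-3)*(1 - 3)) = (2 - 18)*(-4*(-3)*(-2)) = -(-32)*12 = -16*(-24) = 384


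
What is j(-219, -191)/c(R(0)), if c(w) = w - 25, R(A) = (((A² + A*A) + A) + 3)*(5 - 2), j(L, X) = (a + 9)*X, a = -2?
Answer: 1337/16 ≈ 83.563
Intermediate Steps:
j(L, X) = 7*X (j(L, X) = (-2 + 9)*X = 7*X)
R(A) = 9 + 3*A + 6*A² (R(A) = (((A² + A²) + A) + 3)*3 = ((2*A² + A) + 3)*3 = ((A + 2*A²) + 3)*3 = (3 + A + 2*A²)*3 = 9 + 3*A + 6*A²)
c(w) = -25 + w
j(-219, -191)/c(R(0)) = (7*(-191))/(-25 + (9 + 3*0 + 6*0²)) = -1337/(-25 + (9 + 0 + 6*0)) = -1337/(-25 + (9 + 0 + 0)) = -1337/(-25 + 9) = -1337/(-16) = -1337*(-1/16) = 1337/16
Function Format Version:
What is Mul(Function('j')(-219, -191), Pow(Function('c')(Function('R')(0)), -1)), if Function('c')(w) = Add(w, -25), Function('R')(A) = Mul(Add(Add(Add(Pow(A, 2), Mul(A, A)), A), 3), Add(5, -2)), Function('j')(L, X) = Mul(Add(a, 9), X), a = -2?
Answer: Rational(1337, 16) ≈ 83.563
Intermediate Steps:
Function('j')(L, X) = Mul(7, X) (Function('j')(L, X) = Mul(Add(-2, 9), X) = Mul(7, X))
Function('R')(A) = Add(9, Mul(3, A), Mul(6, Pow(A, 2))) (Function('R')(A) = Mul(Add(Add(Add(Pow(A, 2), Pow(A, 2)), A), 3), 3) = Mul(Add(Add(Mul(2, Pow(A, 2)), A), 3), 3) = Mul(Add(Add(A, Mul(2, Pow(A, 2))), 3), 3) = Mul(Add(3, A, Mul(2, Pow(A, 2))), 3) = Add(9, Mul(3, A), Mul(6, Pow(A, 2))))
Function('c')(w) = Add(-25, w)
Mul(Function('j')(-219, -191), Pow(Function('c')(Function('R')(0)), -1)) = Mul(Mul(7, -191), Pow(Add(-25, Add(9, Mul(3, 0), Mul(6, Pow(0, 2)))), -1)) = Mul(-1337, Pow(Add(-25, Add(9, 0, Mul(6, 0))), -1)) = Mul(-1337, Pow(Add(-25, Add(9, 0, 0)), -1)) = Mul(-1337, Pow(Add(-25, 9), -1)) = Mul(-1337, Pow(-16, -1)) = Mul(-1337, Rational(-1, 16)) = Rational(1337, 16)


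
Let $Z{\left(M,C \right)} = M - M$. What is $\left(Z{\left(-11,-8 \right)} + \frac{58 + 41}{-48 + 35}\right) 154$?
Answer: $- \frac{15246}{13} \approx -1172.8$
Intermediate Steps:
$Z{\left(M,C \right)} = 0$
$\left(Z{\left(-11,-8 \right)} + \frac{58 + 41}{-48 + 35}\right) 154 = \left(0 + \frac{58 + 41}{-48 + 35}\right) 154 = \left(0 + \frac{99}{-13}\right) 154 = \left(0 + 99 \left(- \frac{1}{13}\right)\right) 154 = \left(0 - \frac{99}{13}\right) 154 = \left(- \frac{99}{13}\right) 154 = - \frac{15246}{13}$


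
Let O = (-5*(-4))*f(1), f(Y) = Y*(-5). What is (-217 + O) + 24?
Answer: -293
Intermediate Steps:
f(Y) = -5*Y
O = -100 (O = (-5*(-4))*(-5*1) = 20*(-5) = -100)
(-217 + O) + 24 = (-217 - 100) + 24 = -317 + 24 = -293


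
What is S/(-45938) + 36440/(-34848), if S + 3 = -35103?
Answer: -28162927/100052964 ≈ -0.28148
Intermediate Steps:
S = -35106 (S = -3 - 35103 = -35106)
S/(-45938) + 36440/(-34848) = -35106/(-45938) + 36440/(-34848) = -35106*(-1/45938) + 36440*(-1/34848) = 17553/22969 - 4555/4356 = -28162927/100052964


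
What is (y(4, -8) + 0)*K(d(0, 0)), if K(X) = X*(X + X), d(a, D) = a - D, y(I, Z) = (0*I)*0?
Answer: 0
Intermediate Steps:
y(I, Z) = 0 (y(I, Z) = 0*0 = 0)
K(X) = 2*X² (K(X) = X*(2*X) = 2*X²)
(y(4, -8) + 0)*K(d(0, 0)) = (0 + 0)*(2*(0 - 1*0)²) = 0*(2*(0 + 0)²) = 0*(2*0²) = 0*(2*0) = 0*0 = 0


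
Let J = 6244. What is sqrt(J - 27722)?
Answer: I*sqrt(21478) ≈ 146.55*I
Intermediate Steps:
sqrt(J - 27722) = sqrt(6244 - 27722) = sqrt(-21478) = I*sqrt(21478)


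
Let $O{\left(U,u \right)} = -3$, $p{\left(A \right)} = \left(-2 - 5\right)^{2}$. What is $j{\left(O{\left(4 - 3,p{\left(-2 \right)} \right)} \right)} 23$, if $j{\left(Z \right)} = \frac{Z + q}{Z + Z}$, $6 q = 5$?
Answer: $\frac{299}{36} \approx 8.3056$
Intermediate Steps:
$q = \frac{5}{6}$ ($q = \frac{1}{6} \cdot 5 = \frac{5}{6} \approx 0.83333$)
$p{\left(A \right)} = 49$ ($p{\left(A \right)} = \left(-7\right)^{2} = 49$)
$j{\left(Z \right)} = \frac{\frac{5}{6} + Z}{2 Z}$ ($j{\left(Z \right)} = \frac{Z + \frac{5}{6}}{Z + Z} = \frac{\frac{5}{6} + Z}{2 Z}$)
$j{\left(O{\left(4 - 3,p{\left(-2 \right)} \right)} \right)} 23 = \frac{5 + 6 \left(-3\right)}{12 \left(-3\right)} 23 = \frac{1}{12} \left(- \frac{1}{3}\right) \left(5 - 18\right) 23 = \frac{1}{12} \left(- \frac{1}{3}\right) \left(-13\right) 23 = \frac{13}{36} \cdot 23 = \frac{299}{36}$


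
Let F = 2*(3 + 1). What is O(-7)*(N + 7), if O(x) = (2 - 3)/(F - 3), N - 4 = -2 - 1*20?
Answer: 11/5 ≈ 2.2000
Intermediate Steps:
F = 8 (F = 2*4 = 8)
N = -18 (N = 4 + (-2 - 1*20) = 4 + (-2 - 20) = 4 - 22 = -18)
O(x) = -1/5 (O(x) = (2 - 3)/(8 - 3) = -1/5)
O(-7)*(N + 7) = -(-18 + 7)/5 = -1/5*(-11) = 11/5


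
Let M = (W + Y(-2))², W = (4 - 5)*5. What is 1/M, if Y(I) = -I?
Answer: ⅑ ≈ 0.11111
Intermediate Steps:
W = -5 (W = -1*5 = -5)
M = 9 (M = (-5 - 1*(-2))² = (-5 + 2)² = (-3)² = 9)
1/M = 1/9 = ⅑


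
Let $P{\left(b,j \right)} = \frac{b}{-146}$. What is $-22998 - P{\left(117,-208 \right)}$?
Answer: $- \frac{3357591}{146} \approx -22997.0$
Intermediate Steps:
$P{\left(b,j \right)} = - \frac{b}{146}$ ($P{\left(b,j \right)} = b \left(- \frac{1}{146}\right) = - \frac{b}{146}$)
$-22998 - P{\left(117,-208 \right)} = -22998 - \left(- \frac{1}{146}\right) 117 = -22998 - - \frac{117}{146} = -22998 + \frac{117}{146} = - \frac{3357591}{146}$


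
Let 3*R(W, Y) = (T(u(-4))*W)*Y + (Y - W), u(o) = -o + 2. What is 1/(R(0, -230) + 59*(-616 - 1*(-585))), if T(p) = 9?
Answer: -3/5717 ≈ -0.00052475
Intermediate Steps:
u(o) = 2 - o
R(W, Y) = -W/3 + Y/3 + 3*W*Y (R(W, Y) = ((9*W)*Y + (Y - W))/3 = (9*W*Y + (Y - W))/3 = (Y - W + 9*W*Y)/3 = -W/3 + Y/3 + 3*W*Y)
1/(R(0, -230) + 59*(-616 - 1*(-585))) = 1/((-⅓*0 + (⅓)*(-230) + 3*0*(-230)) + 59*(-616 - 1*(-585))) = 1/((0 - 230/3 + 0) + 59*(-616 + 585)) = 1/(-230/3 + 59*(-31)) = 1/(-230/3 - 1829) = 1/(-5717/3) = -3/5717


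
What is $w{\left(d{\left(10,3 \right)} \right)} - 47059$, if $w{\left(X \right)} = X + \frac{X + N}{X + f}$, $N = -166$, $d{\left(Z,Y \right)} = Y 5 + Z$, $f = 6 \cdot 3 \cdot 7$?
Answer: $- \frac{7102275}{151} \approx -47035.0$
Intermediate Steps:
$f = 126$ ($f = 18 \cdot 7 = 126$)
$d{\left(Z,Y \right)} = Z + 5 Y$ ($d{\left(Z,Y \right)} = 5 Y + Z = Z + 5 Y$)
$w{\left(X \right)} = X + \frac{-166 + X}{126 + X}$ ($w{\left(X \right)} = X + \frac{X - 166}{X + 126} = X + \frac{-166 + X}{126 + X}$)
$w{\left(d{\left(10,3 \right)} \right)} - 47059 = \frac{-166 + \left(10 + 5 \cdot 3\right)^{2} + 127 \left(10 + 5 \cdot 3\right)}{126 + \left(10 + 5 \cdot 3\right)} - 47059 = \frac{-166 + \left(10 + 15\right)^{2} + 127 \left(10 + 15\right)}{126 + \left(10 + 15\right)} - 47059 = \frac{-166 + 25^{2} + 127 \cdot 25}{126 + 25} - 47059 = \frac{-166 + 625 + 3175}{151} - 47059 = \frac{1}{151} \cdot 3634 - 47059 = \frac{3634}{151} - 47059 = - \frac{7102275}{151}$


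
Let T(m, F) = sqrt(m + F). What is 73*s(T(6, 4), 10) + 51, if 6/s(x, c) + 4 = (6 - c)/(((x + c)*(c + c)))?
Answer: -2107449/36401 - 2190*sqrt(10)/36401 ≈ -58.086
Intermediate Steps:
T(m, F) = sqrt(F + m)
s(x, c) = 6/(-4 + (6 - c)/(2*c*(c + x))) (s(x, c) = 6/(-4 + (6 - c)/(((x + c)*(c + c)))) = 6/(-4 + (6 - c)/(((c + x)*(2*c)))) = 6/(-4 + (6 - c)/((2*c*(c + x)))) = 6/(-4 + (6 - c)*(1/(2*c*(c + x)))) = 6/(-4 + (6 - c)/(2*c*(c + x))))
73*s(T(6, 4), 10) + 51 = 73*(-12*10*(10 + sqrt(4 + 6))/(-6 + 10 + 8*10**2 + 8*10*sqrt(4 + 6))) + 51 = 73*(-12*10*(10 + sqrt(10))/(-6 + 10 + 8*100 + 8*10*sqrt(10))) + 51 = 73*(-12*10*(10 + sqrt(10))/(-6 + 10 + 800 + 80*sqrt(10))) + 51 = 73*(-12*10*(10 + sqrt(10))/(804 + 80*sqrt(10))) + 51 = 73*(-120*(10 + sqrt(10))/(804 + 80*sqrt(10))) + 51 = -8760*(10 + sqrt(10))/(804 + 80*sqrt(10)) + 51 = 51 - 8760*(10 + sqrt(10))/(804 + 80*sqrt(10))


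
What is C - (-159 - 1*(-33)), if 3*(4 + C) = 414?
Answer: 260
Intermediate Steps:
C = 134 (C = -4 + (⅓)*414 = -4 + 138 = 134)
C - (-159 - 1*(-33)) = 134 - (-159 - 1*(-33)) = 134 - (-159 + 33) = 134 - 1*(-126) = 134 + 126 = 260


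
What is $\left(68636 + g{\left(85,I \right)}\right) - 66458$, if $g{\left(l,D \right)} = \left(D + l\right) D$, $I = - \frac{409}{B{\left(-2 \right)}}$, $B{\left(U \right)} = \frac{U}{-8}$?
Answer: $2539614$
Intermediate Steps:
$B{\left(U \right)} = - \frac{U}{8}$ ($B{\left(U \right)} = U \left(- \frac{1}{8}\right) = - \frac{U}{8}$)
$I = -1636$ ($I = - \frac{409}{\left(- \frac{1}{8}\right) \left(-2\right)} = - 409 \frac{1}{\frac{1}{4}} = \left(-409\right) 4 = -1636$)
$g{\left(l,D \right)} = D \left(D + l\right)$
$\left(68636 + g{\left(85,I \right)}\right) - 66458 = \left(68636 - 1636 \left(-1636 + 85\right)\right) - 66458 = \left(68636 - -2537436\right) - 66458 = \left(68636 + 2537436\right) - 66458 = 2606072 - 66458 = 2539614$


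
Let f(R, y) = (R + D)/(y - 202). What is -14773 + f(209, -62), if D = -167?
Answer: -650019/44 ≈ -14773.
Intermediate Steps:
f(R, y) = (-167 + R)/(-202 + y) (f(R, y) = (R - 167)/(y - 202) = (-167 + R)/(-202 + y))
-14773 + f(209, -62) = -14773 + (-167 + 209)/(-202 - 62) = -14773 + 42/(-264) = -14773 - 1/264*42 = -14773 - 7/44 = -650019/44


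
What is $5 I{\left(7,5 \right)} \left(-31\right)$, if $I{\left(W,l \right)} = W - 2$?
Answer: $-775$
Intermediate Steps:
$I{\left(W,l \right)} = -2 + W$
$5 I{\left(7,5 \right)} \left(-31\right) = 5 \left(-2 + 7\right) \left(-31\right) = 5 \cdot 5 \left(-31\right) = 25 \left(-31\right) = -775$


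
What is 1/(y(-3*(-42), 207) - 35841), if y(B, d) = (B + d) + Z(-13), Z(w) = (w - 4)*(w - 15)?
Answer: -1/35032 ≈ -2.8545e-5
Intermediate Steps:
Z(w) = (-15 + w)*(-4 + w) (Z(w) = (-4 + w)*(-15 + w) = (-15 + w)*(-4 + w))
y(B, d) = 476 + B + d (y(B, d) = (B + d) + (60 + (-13)² - 19*(-13)) = (B + d) + (60 + 169 + 247) = (B + d) + 476 = 476 + B + d)
1/(y(-3*(-42), 207) - 35841) = 1/((476 - 3*(-42) + 207) - 35841) = 1/((476 + 126 + 207) - 35841) = 1/(809 - 35841) = 1/(-35032) = -1/35032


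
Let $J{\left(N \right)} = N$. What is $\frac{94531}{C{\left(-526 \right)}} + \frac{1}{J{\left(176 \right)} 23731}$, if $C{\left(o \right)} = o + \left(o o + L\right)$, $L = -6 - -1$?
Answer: $\frac{394823744481}{1153362671120} \approx 0.34232$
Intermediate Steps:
$L = -5$ ($L = -6 + 1 = -5$)
$C{\left(o \right)} = -5 + o + o^{2}$ ($C{\left(o \right)} = o + \left(o o - 5\right) = o + \left(o^{2} - 5\right) = o + \left(-5 + o^{2}\right) = -5 + o + o^{2}$)
$\frac{94531}{C{\left(-526 \right)}} + \frac{1}{J{\left(176 \right)} 23731} = \frac{94531}{-5 - 526 + \left(-526\right)^{2}} + \frac{1}{176 \cdot 23731} = \frac{94531}{-5 - 526 + 276676} + \frac{1}{176} \cdot \frac{1}{23731} = \frac{94531}{276145} + \frac{1}{4176656} = \frac{394823744481}{1153362671120}$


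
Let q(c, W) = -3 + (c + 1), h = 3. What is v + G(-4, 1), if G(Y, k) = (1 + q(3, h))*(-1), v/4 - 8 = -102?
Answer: -378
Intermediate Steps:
v = -376 (v = 32 + 4*(-102) = 32 - 408 = -376)
q(c, W) = -2 + c (q(c, W) = -3 + (1 + c) = -2 + c)
G(Y, k) = -2 (G(Y, k) = (1 + (-2 + 3))*(-1) = (1 + 1)*(-1) = 2*(-1) = -2)
v + G(-4, 1) = -376 - 2 = -378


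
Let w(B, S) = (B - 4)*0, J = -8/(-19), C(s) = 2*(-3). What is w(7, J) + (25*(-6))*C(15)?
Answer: 900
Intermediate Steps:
C(s) = -6
J = 8/19 (J = -8*(-1/19) = 8/19 ≈ 0.42105)
w(B, S) = 0 (w(B, S) = (-4 + B)*0 = 0)
w(7, J) + (25*(-6))*C(15) = 0 + (25*(-6))*(-6) = 0 - 150*(-6) = 0 + 900 = 900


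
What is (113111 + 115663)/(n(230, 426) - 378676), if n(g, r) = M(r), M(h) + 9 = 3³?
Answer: -16341/27047 ≈ -0.60417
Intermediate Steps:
M(h) = 18 (M(h) = -9 + 3³ = -9 + 27 = 18)
n(g, r) = 18
(113111 + 115663)/(n(230, 426) - 378676) = (113111 + 115663)/(18 - 378676) = 228774/(-378658) = 228774*(-1/378658) = -16341/27047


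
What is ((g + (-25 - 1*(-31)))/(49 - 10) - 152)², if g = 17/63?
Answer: 139180478761/6036849 ≈ 23055.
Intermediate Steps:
g = 17/63 (g = 17*(1/63) = 17/63 ≈ 0.26984)
((g + (-25 - 1*(-31)))/(49 - 10) - 152)² = ((17/63 + (-25 - 1*(-31)))/(49 - 10) - 152)² = ((17/63 + (-25 + 31))/39 - 152)² = ((17/63 + 6)*(1/39) - 152)² = ((395/63)*(1/39) - 152)² = (395/2457 - 152)² = (-373069/2457)² = 139180478761/6036849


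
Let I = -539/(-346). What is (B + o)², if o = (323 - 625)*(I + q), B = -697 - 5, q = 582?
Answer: 936972528540049/29929 ≈ 3.1307e+10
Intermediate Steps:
I = 539/346 (I = -539*(-1/346) = 539/346 ≈ 1.5578)
B = -702
o = -30488561/173 (o = (323 - 625)*(539/346 + 582) = -302*201911/346 = -30488561/173 ≈ -1.7623e+5)
(B + o)² = (-702 - 30488561/173)² = (-30610007/173)² = 936972528540049/29929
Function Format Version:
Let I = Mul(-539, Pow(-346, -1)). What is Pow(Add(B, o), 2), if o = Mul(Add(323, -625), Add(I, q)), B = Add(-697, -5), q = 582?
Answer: Rational(936972528540049, 29929) ≈ 3.1307e+10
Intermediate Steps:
I = Rational(539, 346) (I = Mul(-539, Rational(-1, 346)) = Rational(539, 346) ≈ 1.5578)
B = -702
o = Rational(-30488561, 173) (o = Mul(Add(323, -625), Add(Rational(539, 346), 582)) = Mul(-302, Rational(201911, 346)) = Rational(-30488561, 173) ≈ -1.7623e+5)
Pow(Add(B, o), 2) = Pow(Add(-702, Rational(-30488561, 173)), 2) = Pow(Rational(-30610007, 173), 2) = Rational(936972528540049, 29929)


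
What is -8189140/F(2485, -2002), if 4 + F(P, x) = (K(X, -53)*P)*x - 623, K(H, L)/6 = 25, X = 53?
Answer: 8189140/746246127 ≈ 0.010974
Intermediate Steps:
K(H, L) = 150 (K(H, L) = 6*25 = 150)
F(P, x) = -627 + 150*P*x (F(P, x) = -4 + ((150*P)*x - 623) = -4 + (150*P*x - 623) = -4 + (-623 + 150*P*x) = -627 + 150*P*x)
-8189140/F(2485, -2002) = -8189140/(-627 + 150*2485*(-2002)) = -8189140/(-627 - 746245500) = -8189140/(-746246127) = -8189140*(-1/746246127) = 8189140/746246127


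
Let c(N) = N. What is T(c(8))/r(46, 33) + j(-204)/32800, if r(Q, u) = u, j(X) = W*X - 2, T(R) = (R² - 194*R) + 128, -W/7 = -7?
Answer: -22468967/541200 ≈ -41.517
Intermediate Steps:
W = 49 (W = -7*(-7) = 49)
T(R) = 128 + R² - 194*R
j(X) = -2 + 49*X (j(X) = 49*X - 2 = -2 + 49*X)
T(c(8))/r(46, 33) + j(-204)/32800 = (128 + 8² - 194*8)/33 + (-2 + 49*(-204))/32800 = (128 + 64 - 1552)*(1/33) + (-2 - 9996)*(1/32800) = -1360*1/33 - 9998*1/32800 = -1360/33 - 4999/16400 = -22468967/541200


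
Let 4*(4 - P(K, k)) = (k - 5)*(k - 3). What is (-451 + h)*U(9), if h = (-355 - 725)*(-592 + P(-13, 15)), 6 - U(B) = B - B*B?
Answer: 52025142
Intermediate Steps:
U(B) = 6 + B² - B (U(B) = 6 - (B - B*B) = 6 - (B - B²) = 6 + (B² - B) = 6 + B² - B)
P(K, k) = 4 - (-5 + k)*(-3 + k)/4 (P(K, k) = 4 - (k - 5)*(k - 3)/4 = 4 - (-5 + k)*(-3 + k)/4)
h = 667440 (h = (-355 - 725)*(-592 + (¼ + 2*15 - ¼*15²)) = -1080*(-592 + (¼ + 30 - ¼*225)) = -1080*(-592 + (¼ + 30 - 225/4)) = -1080*(-592 - 26) = -1080*(-618) = 667440)
(-451 + h)*U(9) = (-451 + 667440)*(6 + 9² - 1*9) = 666989*(6 + 81 - 9) = 666989*78 = 52025142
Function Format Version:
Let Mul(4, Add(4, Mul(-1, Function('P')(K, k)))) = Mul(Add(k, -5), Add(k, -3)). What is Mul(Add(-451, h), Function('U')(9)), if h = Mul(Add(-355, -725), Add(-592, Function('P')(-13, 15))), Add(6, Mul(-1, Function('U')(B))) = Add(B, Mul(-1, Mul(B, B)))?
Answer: 52025142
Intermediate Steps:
Function('U')(B) = Add(6, Pow(B, 2), Mul(-1, B)) (Function('U')(B) = Add(6, Mul(-1, Add(B, Mul(-1, Mul(B, B))))) = Add(6, Mul(-1, Add(B, Mul(-1, Pow(B, 2))))) = Add(6, Add(Pow(B, 2), Mul(-1, B))) = Add(6, Pow(B, 2), Mul(-1, B)))
Function('P')(K, k) = Add(4, Mul(Rational(-1, 4), Add(-5, k), Add(-3, k))) (Function('P')(K, k) = Add(4, Mul(Rational(-1, 4), Mul(Add(k, -5), Add(k, -3)))) = Add(4, Mul(Rational(-1, 4), Mul(Add(-5, k), Add(-3, k)))) = Add(4, Mul(Rational(-1, 4), Add(-5, k), Add(-3, k))))
h = 667440 (h = Mul(Add(-355, -725), Add(-592, Add(Rational(1, 4), Mul(2, 15), Mul(Rational(-1, 4), Pow(15, 2))))) = Mul(-1080, Add(-592, Add(Rational(1, 4), 30, Mul(Rational(-1, 4), 225)))) = Mul(-1080, Add(-592, Add(Rational(1, 4), 30, Rational(-225, 4)))) = Mul(-1080, Add(-592, -26)) = Mul(-1080, -618) = 667440)
Mul(Add(-451, h), Function('U')(9)) = Mul(Add(-451, 667440), Add(6, Pow(9, 2), Mul(-1, 9))) = Mul(666989, Add(6, 81, -9)) = Mul(666989, 78) = 52025142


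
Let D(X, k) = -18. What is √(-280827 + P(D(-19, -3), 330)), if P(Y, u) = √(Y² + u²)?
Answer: √(-280827 + 6*√3034) ≈ 529.62*I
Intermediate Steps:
√(-280827 + P(D(-19, -3), 330)) = √(-280827 + √((-18)² + 330²)) = √(-280827 + √(324 + 108900)) = √(-280827 + √109224) = √(-280827 + 6*√3034)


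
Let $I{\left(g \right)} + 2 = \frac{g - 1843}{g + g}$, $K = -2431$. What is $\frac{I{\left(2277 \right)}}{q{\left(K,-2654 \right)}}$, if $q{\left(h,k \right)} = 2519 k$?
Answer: $\frac{4337}{15222715002} \approx 2.849 \cdot 10^{-7}$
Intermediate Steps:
$I{\left(g \right)} = -2 + \frac{-1843 + g}{2 g}$ ($I{\left(g \right)} = -2 + \frac{g - 1843}{g + g} = -2 + \frac{-1843 + g}{2 g}$)
$\frac{I{\left(2277 \right)}}{q{\left(K,-2654 \right)}} = \frac{\frac{1}{2} \cdot \frac{1}{2277} \left(-1843 - 6831\right)}{2519 \left(-2654\right)} = \frac{\frac{1}{2} \cdot \frac{1}{2277} \left(-1843 - 6831\right)}{-6685426} = \frac{1}{2} \cdot \frac{1}{2277} \left(-8674\right) \left(- \frac{1}{6685426}\right) = \left(- \frac{4337}{2277}\right) \left(- \frac{1}{6685426}\right) = \frac{4337}{15222715002}$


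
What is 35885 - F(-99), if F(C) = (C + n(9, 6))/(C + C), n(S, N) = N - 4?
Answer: 7105133/198 ≈ 35885.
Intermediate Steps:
n(S, N) = -4 + N
F(C) = (2 + C)/(2*C) (F(C) = (C + (-4 + 6))/(C + C) = (C + 2)/((2*C)) = (2 + C)*(1/(2*C)) = (2 + C)/(2*C))
35885 - F(-99) = 35885 - (2 - 99)/(2*(-99)) = 35885 - (-1)*(-97)/(2*99) = 35885 - 1*97/198 = 35885 - 97/198 = 7105133/198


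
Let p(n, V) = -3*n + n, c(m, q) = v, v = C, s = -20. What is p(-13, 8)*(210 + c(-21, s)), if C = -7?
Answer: 5278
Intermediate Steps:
v = -7
c(m, q) = -7
p(n, V) = -2*n
p(-13, 8)*(210 + c(-21, s)) = (-2*(-13))*(210 - 7) = 26*203 = 5278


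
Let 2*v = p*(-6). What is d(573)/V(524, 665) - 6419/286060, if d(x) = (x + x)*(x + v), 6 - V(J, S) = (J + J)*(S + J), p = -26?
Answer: -110706208207/178224819980 ≈ -0.62116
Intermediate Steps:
v = 78 (v = (-26*(-6))/2 = (½)*156 = 78)
V(J, S) = 6 - 2*J*(J + S) (V(J, S) = 6 - (J + J)*(S + J) = 6 - 2*J*(J + S))
d(x) = 2*x*(78 + x) (d(x) = (x + x)*(x + 78) = (2*x)*(78 + x) = 2*x*(78 + x))
d(573)/V(524, 665) - 6419/286060 = (2*573*(78 + 573))/(6 - 2*524² - 2*524*665) - 6419/286060 = (2*573*651)/(6 - 2*274576 - 696920) - 6419*1/286060 = 746046/(6 - 549152 - 696920) - 6419/286060 = 746046/(-1246066) - 6419/286060 = 746046*(-1/1246066) - 6419/286060 = -373023/623033 - 6419/286060 = -110706208207/178224819980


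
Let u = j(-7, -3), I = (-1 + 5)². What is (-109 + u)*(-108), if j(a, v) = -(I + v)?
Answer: 13176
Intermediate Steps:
I = 16 (I = 4² = 16)
j(a, v) = -16 - v (j(a, v) = -(16 + v) = -16 - v)
u = -13 (u = -16 - 1*(-3) = -16 + 3 = -13)
(-109 + u)*(-108) = (-109 - 13)*(-108) = -122*(-108) = 13176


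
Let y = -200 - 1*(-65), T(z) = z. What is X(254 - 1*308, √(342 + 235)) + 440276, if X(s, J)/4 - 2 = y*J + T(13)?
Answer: 440336 - 540*√577 ≈ 4.2737e+5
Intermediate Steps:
y = -135 (y = -200 + 65 = -135)
X(s, J) = 60 - 540*J (X(s, J) = 8 + 4*(-135*J + 13) = 8 + 4*(13 - 135*J) = 8 + (52 - 540*J) = 60 - 540*J)
X(254 - 1*308, √(342 + 235)) + 440276 = (60 - 540*√(342 + 235)) + 440276 = (60 - 540*√577) + 440276 = 440336 - 540*√577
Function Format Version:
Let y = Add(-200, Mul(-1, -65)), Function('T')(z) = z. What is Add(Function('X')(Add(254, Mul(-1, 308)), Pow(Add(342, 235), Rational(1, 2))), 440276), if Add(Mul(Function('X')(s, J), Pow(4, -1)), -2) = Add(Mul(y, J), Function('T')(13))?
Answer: Add(440336, Mul(-540, Pow(577, Rational(1, 2)))) ≈ 4.2737e+5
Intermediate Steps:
y = -135 (y = Add(-200, 65) = -135)
Function('X')(s, J) = Add(60, Mul(-540, J)) (Function('X')(s, J) = Add(8, Mul(4, Add(Mul(-135, J), 13))) = Add(8, Mul(4, Add(13, Mul(-135, J)))) = Add(8, Add(52, Mul(-540, J))) = Add(60, Mul(-540, J)))
Add(Function('X')(Add(254, Mul(-1, 308)), Pow(Add(342, 235), Rational(1, 2))), 440276) = Add(Add(60, Mul(-540, Pow(Add(342, 235), Rational(1, 2)))), 440276) = Add(Add(60, Mul(-540, Pow(577, Rational(1, 2)))), 440276) = Add(440336, Mul(-540, Pow(577, Rational(1, 2))))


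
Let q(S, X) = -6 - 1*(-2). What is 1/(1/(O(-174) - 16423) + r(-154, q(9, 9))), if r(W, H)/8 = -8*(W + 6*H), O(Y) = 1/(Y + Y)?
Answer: 5715205/65107615012 ≈ 8.7781e-5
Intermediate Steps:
q(S, X) = -4 (q(S, X) = -6 + 2 = -4)
O(Y) = 1/(2*Y)
r(W, H) = -384*H - 64*W (r(W, H) = 8*(-8*(W + 6*H)) = 8*(-48*H - 8*W) = -384*H - 64*W)
1/(1/(O(-174) - 16423) + r(-154, q(9, 9))) = 1/(1/((½)/(-174) - 16423) + (-384*(-4) - 64*(-154))) = 1/(1/((½)*(-1/174) - 16423) + (1536 + 9856)) = 1/(1/(-1/348 - 16423) + 11392) = 1/(1/(-5715205/348) + 11392) = 1/(-348/5715205 + 11392) = 1/(65107615012/5715205) = 5715205/65107615012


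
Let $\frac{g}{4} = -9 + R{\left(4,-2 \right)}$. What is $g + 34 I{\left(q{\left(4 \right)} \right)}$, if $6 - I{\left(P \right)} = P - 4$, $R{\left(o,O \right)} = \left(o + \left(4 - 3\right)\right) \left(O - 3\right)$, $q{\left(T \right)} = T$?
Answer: $68$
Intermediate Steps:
$R{\left(o,O \right)} = \left(1 + o\right) \left(-3 + O\right)$ ($R{\left(o,O \right)} = \left(o + \left(4 - 3\right)\right) \left(-3 + O\right) = \left(o + 1\right) \left(-3 + O\right) = \left(1 + o\right) \left(-3 + O\right)$)
$I{\left(P \right)} = 10 - P$ ($I{\left(P \right)} = 6 - \left(P - 4\right) = 6 - \left(-4 + P\right) = 10 - P$)
$g = -136$ ($g = 4 \left(-9 - 25\right) = 4 \left(-34\right) = -136$)
$g + 34 I{\left(q{\left(4 \right)} \right)} = -136 + 34 \left(10 - 4\right) = -136 + 34 \cdot 6 = -136 + 204 = 68$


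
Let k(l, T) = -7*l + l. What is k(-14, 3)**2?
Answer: 7056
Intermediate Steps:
k(l, T) = -6*l
k(-14, 3)**2 = (-6*(-14))**2 = 84**2 = 7056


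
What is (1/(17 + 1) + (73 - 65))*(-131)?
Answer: -18995/18 ≈ -1055.3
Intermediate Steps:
(1/(17 + 1) + (73 - 65))*(-131) = (1/18 + 8)*(-131) = (145/18)*(-131) = -18995/18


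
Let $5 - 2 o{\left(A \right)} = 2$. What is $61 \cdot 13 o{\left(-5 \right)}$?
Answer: $\frac{2379}{2} \approx 1189.5$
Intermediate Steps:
$o{\left(A \right)} = \frac{3}{2}$ ($o{\left(A \right)} = \frac{5}{2} - 1 = \frac{3}{2}$)
$61 \cdot 13 o{\left(-5 \right)} = 61 \cdot 13 \cdot \frac{3}{2} = 793 \cdot \frac{3}{2} = \frac{2379}{2}$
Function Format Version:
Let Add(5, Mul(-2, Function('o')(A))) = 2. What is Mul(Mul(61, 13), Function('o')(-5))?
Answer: Rational(2379, 2) ≈ 1189.5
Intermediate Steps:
Function('o')(A) = Rational(3, 2) (Function('o')(A) = Add(Rational(5, 2), Mul(Rational(-1, 2), 2)) = Add(Rational(5, 2), -1) = Rational(3, 2))
Mul(Mul(61, 13), Function('o')(-5)) = Mul(Mul(61, 13), Rational(3, 2)) = Mul(793, Rational(3, 2)) = Rational(2379, 2)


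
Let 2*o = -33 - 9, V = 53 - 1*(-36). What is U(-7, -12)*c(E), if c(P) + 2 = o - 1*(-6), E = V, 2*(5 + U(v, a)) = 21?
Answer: -187/2 ≈ -93.500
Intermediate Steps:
V = 89 (V = 53 + 36 = 89)
o = -21 (o = (-33 - 9)/2 = (½)*(-42) = -21)
U(v, a) = 11/2 (U(v, a) = -5 + (½)*21 = -5 + 21/2 = 11/2)
E = 89
c(P) = -17 (c(P) = -2 + (-21 - 1*(-6)) = -2 + (-21 + 6) = -2 - 15 = -17)
U(-7, -12)*c(E) = (11/2)*(-17) = -187/2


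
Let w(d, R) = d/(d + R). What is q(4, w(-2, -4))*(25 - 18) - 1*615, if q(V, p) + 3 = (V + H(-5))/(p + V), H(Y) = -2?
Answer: -8226/13 ≈ -632.77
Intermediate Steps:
w(d, R) = d/(R + d)
q(V, p) = -3 + (-2 + V)/(V + p) (q(V, p) = -3 + (V - 2)/(p + V) = -3 + (-2 + V)/(V + p))
q(4, w(-2, -4))*(25 - 18) - 1*615 = ((-2 - (-6)/(-4 - 2) - 2*4)/(4 - 2/(-4 - 2)))*(25 - 18) - 1*615 = ((-2 - (-6)/(-6) - 8)/(4 - 2/(-6)))*7 - 615 = ((-2 - (-6)*(-1)/6 - 8)/(4 - 2*(-⅙)))*7 - 615 = ((-2 - 3*⅓ - 8)/(4 + ⅓))*7 - 615 = ((-2 - 1 - 8)/(13/3))*7 - 615 = ((3/13)*(-11))*7 - 615 = -33/13*7 - 615 = -231/13 - 615 = -8226/13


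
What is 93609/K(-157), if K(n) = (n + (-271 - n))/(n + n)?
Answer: 29393226/271 ≈ 1.0846e+5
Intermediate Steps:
K(n) = -271/(2*n) (K(n) = -271*1/(2*n) = -271/(2*n))
93609/K(-157) = 93609/((-271/2/(-157))) = 93609/((-271/2*(-1/157))) = 93609/(271/314) = 93609*(314/271) = 29393226/271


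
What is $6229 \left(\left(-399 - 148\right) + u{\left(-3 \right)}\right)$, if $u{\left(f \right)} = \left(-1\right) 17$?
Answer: $-3513156$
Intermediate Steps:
$u{\left(f \right)} = -17$
$6229 \left(\left(-399 - 148\right) + u{\left(-3 \right)}\right) = 6229 \left(\left(-399 - 148\right) - 17\right) = 6229 \left(-547 - 17\right) = 6229 \left(-564\right) = -3513156$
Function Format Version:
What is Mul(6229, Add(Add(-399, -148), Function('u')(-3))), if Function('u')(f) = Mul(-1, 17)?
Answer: -3513156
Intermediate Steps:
Function('u')(f) = -17
Mul(6229, Add(Add(-399, -148), Function('u')(-3))) = Mul(6229, Add(Add(-399, -148), -17)) = Mul(6229, Add(-547, -17)) = Mul(6229, -564) = -3513156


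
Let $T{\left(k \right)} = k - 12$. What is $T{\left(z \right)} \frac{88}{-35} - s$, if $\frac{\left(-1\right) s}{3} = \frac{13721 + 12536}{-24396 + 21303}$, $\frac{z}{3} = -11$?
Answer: $\frac{632753}{7217} \approx 87.675$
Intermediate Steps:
$z = -33$ ($z = 3 \left(-11\right) = -33$)
$T{\left(k \right)} = -12 + k$
$s = \frac{26257}{1031}$ ($s = - 3 \frac{13721 + 12536}{-24396 + 21303} = - 3 \frac{26257}{-3093} = - 3 \cdot 26257 \left(- \frac{1}{3093}\right) = \left(-3\right) \left(- \frac{26257}{3093}\right) = \frac{26257}{1031} \approx 25.467$)
$T{\left(z \right)} \frac{88}{-35} - s = \left(-12 - 33\right) \frac{88}{-35} - \frac{26257}{1031} = - 45 \cdot 88 \left(- \frac{1}{35}\right) - \frac{26257}{1031} = \left(-45\right) \left(- \frac{88}{35}\right) - \frac{26257}{1031} = \frac{792}{7} - \frac{26257}{1031} = \frac{632753}{7217}$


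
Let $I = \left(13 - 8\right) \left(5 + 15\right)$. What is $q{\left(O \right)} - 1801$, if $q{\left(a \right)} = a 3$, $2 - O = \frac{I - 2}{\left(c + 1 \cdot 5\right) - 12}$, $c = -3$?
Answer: $- \frac{8828}{5} \approx -1765.6$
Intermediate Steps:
$I = 100$ ($I = 5 \cdot 20 = 100$)
$O = \frac{59}{5}$ ($O = 2 - \frac{100 - 2}{\left(-3 + 1 \cdot 5\right) - 12} = 2 - \frac{98}{\left(-3 + 5\right) - 12} = 2 - \frac{98}{2 - 12} = 2 - \frac{98}{-10} = 2 - 98 \left(- \frac{1}{10}\right) = 2 - - \frac{49}{5} = 2 + \frac{49}{5} = \frac{59}{5} \approx 11.8$)
$q{\left(a \right)} = 3 a$
$q{\left(O \right)} - 1801 = 3 \cdot \frac{59}{5} - 1801 = \frac{177}{5} - 1801 = - \frac{8828}{5}$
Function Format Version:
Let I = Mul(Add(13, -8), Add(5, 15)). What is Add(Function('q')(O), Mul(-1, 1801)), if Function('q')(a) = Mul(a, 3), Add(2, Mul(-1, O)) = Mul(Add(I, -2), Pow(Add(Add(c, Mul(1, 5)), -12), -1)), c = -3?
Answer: Rational(-8828, 5) ≈ -1765.6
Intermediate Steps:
I = 100 (I = Mul(5, 20) = 100)
O = Rational(59, 5) (O = Add(2, Mul(-1, Mul(Add(100, -2), Pow(Add(Add(-3, Mul(1, 5)), -12), -1)))) = Add(2, Mul(-1, Mul(98, Pow(Add(Add(-3, 5), -12), -1)))) = Add(2, Mul(-1, Mul(98, Pow(Add(2, -12), -1)))) = Add(2, Mul(-1, Mul(98, Pow(-10, -1)))) = Add(2, Mul(-1, Mul(98, Rational(-1, 10)))) = Add(2, Mul(-1, Rational(-49, 5))) = Add(2, Rational(49, 5)) = Rational(59, 5) ≈ 11.800)
Function('q')(a) = Mul(3, a)
Add(Function('q')(O), Mul(-1, 1801)) = Add(Mul(3, Rational(59, 5)), Mul(-1, 1801)) = Add(Rational(177, 5), -1801) = Rational(-8828, 5)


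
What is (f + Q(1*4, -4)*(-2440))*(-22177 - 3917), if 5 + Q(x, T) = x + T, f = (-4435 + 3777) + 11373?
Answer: -597944010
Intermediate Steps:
f = 10715 (f = -658 + 11373 = 10715)
Q(x, T) = -5 + T + x (Q(x, T) = -5 + (x + T) = -5 + (T + x) = -5 + T + x)
(f + Q(1*4, -4)*(-2440))*(-22177 - 3917) = (10715 + (-5 - 4 + 1*4)*(-2440))*(-22177 - 3917) = (10715 + (-5 - 4 + 4)*(-2440))*(-26094) = (10715 - 5*(-2440))*(-26094) = (10715 + 12200)*(-26094) = 22915*(-26094) = -597944010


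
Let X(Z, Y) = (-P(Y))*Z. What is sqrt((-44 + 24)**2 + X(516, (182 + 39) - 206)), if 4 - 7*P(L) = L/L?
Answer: 2*sqrt(2191)/7 ≈ 13.374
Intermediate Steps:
P(L) = 3/7 (P(L) = 4/7 - L/(7*L) = 4/7 - 1/7*1 = 4/7 - 1/7 = 3/7)
X(Z, Y) = -3*Z/7 (X(Z, Y) = (-1*3/7)*Z = -3*Z/7)
sqrt((-44 + 24)**2 + X(516, (182 + 39) - 206)) = sqrt((-44 + 24)**2 - 3/7*516) = sqrt((-20)**2 - 1548/7) = sqrt(400 - 1548/7) = sqrt(1252/7) = 2*sqrt(2191)/7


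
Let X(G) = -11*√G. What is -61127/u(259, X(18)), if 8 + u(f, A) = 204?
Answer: -61127/196 ≈ -311.87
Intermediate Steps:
u(f, A) = 196 (u(f, A) = -8 + 204 = 196)
-61127/u(259, X(18)) = -61127/196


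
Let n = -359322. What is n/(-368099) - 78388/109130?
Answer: 5179132724/20085321935 ≈ 0.25786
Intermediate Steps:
n/(-368099) - 78388/109130 = -359322/(-368099) - 78388/109130 = -359322*(-1/368099) - 78388*1/109130 = 359322/368099 - 39194/54565 = 5179132724/20085321935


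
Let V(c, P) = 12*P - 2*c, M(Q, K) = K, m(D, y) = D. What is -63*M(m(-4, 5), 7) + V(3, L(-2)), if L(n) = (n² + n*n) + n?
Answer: -375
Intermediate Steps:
L(n) = n + 2*n² (L(n) = (n² + n²) + n = 2*n² + n = n + 2*n²)
V(c, P) = -2*c + 12*P
-63*M(m(-4, 5), 7) + V(3, L(-2)) = -63*7 + (-2*3 + 12*(-2*(1 + 2*(-2)))) = -441 + (-6 + 12*(-2*(1 - 4))) = -441 + (-6 + 12*(-2*(-3))) = -441 + (-6 + 12*6) = -441 + (-6 + 72) = -441 + 66 = -375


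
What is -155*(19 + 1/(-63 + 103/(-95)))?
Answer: -17914435/6088 ≈ -2942.6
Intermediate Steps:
-155*(19 + 1/(-63 + 103/(-95))) = -155*(19 + 1/(-63 + 103*(-1/95))) = -155*(19 + 1/(-63 - 103/95)) = -155*(19 + 1/(-6088/95)) = -155*(19 - 95/6088) = -155*115577/6088 = -17914435/6088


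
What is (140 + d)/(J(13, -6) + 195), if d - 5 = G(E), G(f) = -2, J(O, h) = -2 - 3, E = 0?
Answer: 143/190 ≈ 0.75263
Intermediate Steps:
J(O, h) = -5
d = 3 (d = 5 - 2 = 3)
(140 + d)/(J(13, -6) + 195) = (140 + 3)/(-5 + 195) = 143/190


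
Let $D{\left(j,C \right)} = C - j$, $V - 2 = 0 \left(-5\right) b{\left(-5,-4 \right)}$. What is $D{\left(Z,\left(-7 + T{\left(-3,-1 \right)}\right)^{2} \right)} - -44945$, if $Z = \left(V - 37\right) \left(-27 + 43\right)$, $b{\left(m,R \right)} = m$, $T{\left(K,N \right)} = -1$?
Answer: $45569$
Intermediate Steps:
$V = 2$ ($V = 2 + 0 \left(-5\right) \left(-5\right) = 2 + 0 \left(-5\right) = 2 + 0 = 2$)
$Z = -560$ ($Z = \left(2 - 37\right) \left(-27 + 43\right) = \left(-35\right) 16 = -560$)
$D{\left(Z,\left(-7 + T{\left(-3,-1 \right)}\right)^{2} \right)} - -44945 = \left(\left(-7 - 1\right)^{2} - -560\right) - -44945 = \left(\left(-8\right)^{2} + 560\right) + 44945 = \left(64 + 560\right) + 44945 = 624 + 44945 = 45569$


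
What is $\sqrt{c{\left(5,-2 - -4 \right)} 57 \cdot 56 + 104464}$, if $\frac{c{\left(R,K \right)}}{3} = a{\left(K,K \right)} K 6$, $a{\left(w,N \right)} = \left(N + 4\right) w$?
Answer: $4 \sqrt{92713} \approx 1218.0$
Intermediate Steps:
$a{\left(w,N \right)} = w \left(4 + N\right)$ ($a{\left(w,N \right)} = \left(4 + N\right) w = w \left(4 + N\right)$)
$c{\left(R,K \right)} = 18 K^{2} \left(4 + K\right)$ ($c{\left(R,K \right)} = 3 K \left(4 + K\right) K 6 = 3 K^{2} \left(4 + K\right) 6 = 3 \cdot 6 K^{2} \left(4 + K\right) = 18 K^{2} \left(4 + K\right)$)
$\sqrt{c{\left(5,-2 - -4 \right)} 57 \cdot 56 + 104464} = \sqrt{18 \left(-2 - -4\right)^{2} \left(4 - -2\right) 57 \cdot 56 + 104464} = \sqrt{18 \left(-2 + 4\right)^{2} \left(4 + \left(-2 + 4\right)\right) 57 \cdot 56 + 104464} = \sqrt{18 \cdot 2^{2} \left(4 + 2\right) 57 \cdot 56 + 104464} = \sqrt{18 \cdot 4 \cdot 6 \cdot 57 \cdot 56 + 104464} = \sqrt{432 \cdot 57 \cdot 56 + 104464} = \sqrt{24624 \cdot 56 + 104464} = \sqrt{1378944 + 104464} = \sqrt{1483408} = 4 \sqrt{92713}$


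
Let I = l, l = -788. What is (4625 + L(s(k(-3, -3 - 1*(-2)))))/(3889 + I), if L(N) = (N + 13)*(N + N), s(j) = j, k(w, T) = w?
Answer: 4565/3101 ≈ 1.4721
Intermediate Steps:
I = -788
L(N) = 2*N*(13 + N) (L(N) = (13 + N)*(2*N) = 2*N*(13 + N))
(4625 + L(s(k(-3, -3 - 1*(-2)))))/(3889 + I) = (4625 + 2*(-3)*(13 - 3))/(3889 - 788) = (4625 + 2*(-3)*10)/3101 = (4625 - 60)*(1/3101) = 4565*(1/3101) = 4565/3101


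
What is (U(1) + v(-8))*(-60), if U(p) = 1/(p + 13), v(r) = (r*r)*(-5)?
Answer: 134370/7 ≈ 19196.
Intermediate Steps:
v(r) = -5*r² (v(r) = r²*(-5) = -5*r²)
U(p) = 1/(13 + p)
(U(1) + v(-8))*(-60) = (1/(13 + 1) - 5*(-8)²)*(-60) = (1/14 - 5*64)*(-60) = (1/14 - 320)*(-60) = -4479/14*(-60) = 134370/7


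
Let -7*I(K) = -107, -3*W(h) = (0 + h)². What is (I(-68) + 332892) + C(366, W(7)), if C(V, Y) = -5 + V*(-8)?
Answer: 2309820/7 ≈ 3.2997e+5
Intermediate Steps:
W(h) = -h²/3 (W(h) = -(0 + h)²/3 = -h²/3)
I(K) = 107/7 (I(K) = -⅐*(-107) = 107/7)
C(V, Y) = -5 - 8*V
(I(-68) + 332892) + C(366, W(7)) = (107/7 + 332892) + (-5 - 8*366) = 2330351/7 + (-5 - 2928) = 2330351/7 - 2933 = 2309820/7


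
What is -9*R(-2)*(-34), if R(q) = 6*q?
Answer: -3672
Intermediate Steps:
-9*R(-2)*(-34) = -54*(-2)*(-34) = -9*(-12)*(-34) = 108*(-34) = -3672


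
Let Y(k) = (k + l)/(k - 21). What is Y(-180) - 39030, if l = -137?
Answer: -7844713/201 ≈ -39028.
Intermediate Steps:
Y(k) = (-137 + k)/(-21 + k) (Y(k) = (k - 137)/(k - 21) = (-137 + k)/(-21 + k))
Y(-180) - 39030 = (-137 - 180)/(-21 - 180) - 39030 = -317/(-201) - 39030 = -1/201*(-317) - 39030 = 317/201 - 39030 = -7844713/201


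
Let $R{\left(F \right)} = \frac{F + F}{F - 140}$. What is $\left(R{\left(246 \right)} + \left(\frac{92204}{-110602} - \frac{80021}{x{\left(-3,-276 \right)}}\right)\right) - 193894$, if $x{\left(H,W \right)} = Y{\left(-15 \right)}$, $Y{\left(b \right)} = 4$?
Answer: $- \frac{2507669951381}{11723812} \approx -2.139 \cdot 10^{5}$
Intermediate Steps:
$x{\left(H,W \right)} = 4$
$R{\left(F \right)} = \frac{2 F}{-140 + F}$
$\left(R{\left(246 \right)} + \left(\frac{92204}{-110602} - \frac{80021}{x{\left(-3,-276 \right)}}\right)\right) - 193894 = \left(2 \cdot 246 \frac{1}{-140 + 246} + \left(\frac{92204}{-110602} - \frac{80021}{4}\right)\right) - 193894 = \left(2 \cdot 246 \cdot \frac{1}{106} + \left(92204 \left(- \frac{1}{110602}\right) - \frac{80021}{4}\right)\right) - 193894 = \left(2 \cdot 246 \cdot \frac{1}{106} - \frac{4425425729}{221204}\right) - 193894 = \left(\frac{246}{53} - \frac{4425425729}{221204}\right) - 193894 = - \frac{234493147453}{11723812} - 193894 = - \frac{2507669951381}{11723812}$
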